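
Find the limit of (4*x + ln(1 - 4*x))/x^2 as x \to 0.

-8

Direct substitution gives 0/0.
Apply L'Hôpital: lim (4 - 4/(1 - 4*x))/(2*x), still 0/0.
After 2 applications of L'Hôpital's rule the quotient is (-16/(1 - 4*x)^2)/(2); substituting x = 0 gives -8.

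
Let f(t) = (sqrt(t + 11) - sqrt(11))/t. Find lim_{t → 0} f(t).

√(11)/22

A 0/0 form; rationalise with √(11 + t) + √11. This collapses the numerator to t, leaving 1/(√(11 + t) + √11) → 1/(2√11) = √(11)/22.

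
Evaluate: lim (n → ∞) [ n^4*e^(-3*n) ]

0

Write as n^4/e^{3n}, an ∞/∞ form.
Exponential growth dominates any polynomial, so repeated L'Hôpital (or the standard result) gives 0.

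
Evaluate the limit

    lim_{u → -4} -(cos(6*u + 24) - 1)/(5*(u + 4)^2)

18/5

Direct substitution gives 0/0.
Apply L'Hôpital: lim (-6*sin(6*u + 24))/(-10*u - 40), still 0/0.
After 2 applications of L'Hôpital's rule the quotient is (-36*cos(6*u + 24))/(-10); substituting u = -4 gives 18/5.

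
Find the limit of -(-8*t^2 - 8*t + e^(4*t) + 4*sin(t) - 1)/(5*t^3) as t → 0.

Substitution gives 0/0 (the numerator vanishes to order 3).
Expand each term to order t^3: the coefficient of t^3 in e^(4t) is 32/3 and in 4·sin(t) is -2/3.
Lower-order terms cancel with the polynomial part, so the numerator is (10)·t^3 + o(t^3), and the limit is (10)/(-5) = -2.

-2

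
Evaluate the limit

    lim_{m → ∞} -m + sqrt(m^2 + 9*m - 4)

This has the form ∞ − ∞. Multiply and divide by the conjugate √(m^2 + 9*m - 4) + m.
That gives (9m - 4) / (√(m^2 + 9*m - 4) + m).
Divide numerator and denominator by m: the limit is 9/(2·1) = 9/2.

9/2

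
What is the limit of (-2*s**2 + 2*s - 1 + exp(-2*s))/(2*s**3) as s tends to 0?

-2/3

Direct substitution gives 0/0.
Apply L'Hôpital: lim (-4*s + 2 - 2*e^(-2*s))/(6*s^2), still 0/0.
Apply L'Hôpital: lim (-4 + 4*e^(-2*s))/(12*s), still 0/0.
After 3 applications of L'Hôpital's rule the quotient is (-8*e^(-2*s))/(12); substituting s = 0 gives -2/3.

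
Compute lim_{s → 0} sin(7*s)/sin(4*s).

7/4

Substitution gives 0/0.
Divide numerator and denominator by s: sin(7s)/s → 7 and sin(4s)/s → 4, so the limit is 1·7/4 = 7/4.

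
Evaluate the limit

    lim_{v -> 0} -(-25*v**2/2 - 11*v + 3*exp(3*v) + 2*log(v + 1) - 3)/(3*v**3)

Substitution gives 0/0 (the numerator vanishes to order 3).
Expand each term to order v^3: the coefficient of v^3 in 2·ln(1 + v) is 2/3 and in 3·e^(3v) is 27/2.
Lower-order terms cancel with the polynomial part, so the numerator is (85/6)·v^3 + o(v^3), and the limit is (85/6)/(-3) = -85/18.

-85/18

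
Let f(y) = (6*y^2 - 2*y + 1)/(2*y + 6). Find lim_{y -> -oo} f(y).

-∞

The numerator has higher degree (2 > 1); the quotient behaves like (6/(2))·y^1 for large |y|.
As y → −∞ this diverges to -∞.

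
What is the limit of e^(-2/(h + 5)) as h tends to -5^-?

As h → -5⁻, -2/(h + 5) → +∞, so e^(-2/(h + 5)) → ∞.

∞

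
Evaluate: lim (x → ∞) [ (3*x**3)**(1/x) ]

Base → ∞ and exponent → 0: an ∞^0 form.
Take logs: (1/x)·ln(3·x^3) = (ln 3 + 3·ln x)/x → 0.
So the limit is e^0 = 1.

1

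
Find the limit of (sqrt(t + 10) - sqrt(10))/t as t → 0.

√(10)/20

A 0/0 form; rationalise with √(10 + t) + √10. This collapses the numerator to t, leaving 1/(√(10 + t) + √10) → 1/(2√10) = √(10)/20.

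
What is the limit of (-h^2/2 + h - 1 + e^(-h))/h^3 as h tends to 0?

Direct substitution gives 0/0.
Apply L'Hôpital: lim (-h + 1 - e^(-h))/(3*h^2), still 0/0.
Apply L'Hôpital: lim (-1 + e^(-h))/(6*h), still 0/0.
After 3 applications of L'Hôpital's rule the quotient is (-e^(-h))/(6); substituting h = 0 gives -1/6.

-1/6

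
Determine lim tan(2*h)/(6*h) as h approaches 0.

1/3

Substitution gives 0/0.
Since tan(u)/u → 1 as u → 0, tan(2h)/(2h) → 1 and the limit is 2/6 = 1/3.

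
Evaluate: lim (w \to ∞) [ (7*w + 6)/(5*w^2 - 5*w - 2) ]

The denominator has degree 2 and the numerator degree 1. Dividing numerator and denominator by w^2 sends every term to 0 except the leading denominator term, so the limit is 0.

0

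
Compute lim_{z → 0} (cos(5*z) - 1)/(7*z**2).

Direct substitution gives 0/0.
Apply L'Hôpital: lim (-5*sin(5*z))/(14*z), still 0/0.
After 2 applications of L'Hôpital's rule the quotient is (-25*cos(5*z))/(14); substituting z = 0 gives -25/14.

-25/14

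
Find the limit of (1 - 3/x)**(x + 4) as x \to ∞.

e^(-3)

Write it as [(1 - 3/x)^x]^(1) · (1 - 3/x)^(4). The bracketed term tends to e^(-3) and the second factor to 1, so the limit is e^(-3).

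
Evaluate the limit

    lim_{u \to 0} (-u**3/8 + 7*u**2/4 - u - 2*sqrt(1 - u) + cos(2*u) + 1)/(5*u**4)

143/960

Substitution gives 0/0 (the numerator vanishes to order 4).
Expand each term to order u^4: the coefficient of u^4 in cos(2u) is 2/3 and in -2·√(1 - u) is 5/64.
Lower-order terms cancel with the polynomial part, so the numerator is (143/192)·u^4 + o(u^4), and the limit is (143/192)/(5) = 143/960.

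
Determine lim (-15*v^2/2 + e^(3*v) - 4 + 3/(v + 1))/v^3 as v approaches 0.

3/2

Substitution gives 0/0 (the numerator vanishes to order 3).
Expand each term to order v^3: the coefficient of v^3 in 3·1/(1 + v) is -3 and in e^(3v) is 9/2.
Lower-order terms cancel with the polynomial part, so the numerator is (3/2)·v^3 + o(v^3), and the limit is (3/2)/(1) = 3/2.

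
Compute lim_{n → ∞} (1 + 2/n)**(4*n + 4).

Write it as [(1 + 2/n)^n]^(4) · (1 + 2/n)^(4). The bracketed term tends to e^(2) and the second factor to 1, so the limit is e^(8).

e^(8)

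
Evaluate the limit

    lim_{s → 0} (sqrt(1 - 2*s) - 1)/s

Substitution gives 0/0. Multiply numerator and denominator by the conjugate √(1 - 2s) + √1.
The numerator becomes (1 - 2s) − 1 = -2s, so the expression simplifies to -2/(√(1 - 2s) + √1).
Letting s → 0 gives -2/(2√1) = -1.

-1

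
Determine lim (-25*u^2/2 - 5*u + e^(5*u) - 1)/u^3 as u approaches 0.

Direct substitution gives 0/0.
Apply L'Hôpital: lim (-25*u + 5*e^(5*u) - 5)/(3*u^2), still 0/0.
Apply L'Hôpital: lim (25*e^(5*u) - 25)/(6*u), still 0/0.
After 3 applications of L'Hôpital's rule the quotient is (125*e^(5*u))/(6); substituting u = 0 gives 125/6.

125/6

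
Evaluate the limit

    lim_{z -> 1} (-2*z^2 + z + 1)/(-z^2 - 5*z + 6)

3/7

Direct substitution gives 0/0, so factor. Both numerator and denominator have (z - 1) as a factor.
After cancelling, the expression reduces to (-2*z - 1)/(-z - 6).
Substituting z = 1 gives 3/7.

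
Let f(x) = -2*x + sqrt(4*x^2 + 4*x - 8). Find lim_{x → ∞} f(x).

1

An ∞ − ∞ form. Rationalising with the conjugate, the difference becomes (4x - 8) / (√(4*x^2 + 4*x - 8) + 2x).
For large x the denominator behaves like 2·2x, so the quotient tends to 4/4 = 1.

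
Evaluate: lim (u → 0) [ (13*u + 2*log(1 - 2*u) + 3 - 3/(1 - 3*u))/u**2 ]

Substitution gives 0/0 (the numerator vanishes to order 2).
Expand each term to order u^2: the coefficient of u^2 in 2·ln(1 - 2u) is -4 and in -3·1/(1 - 3u) is -27.
Lower-order terms cancel with the polynomial part, so the numerator is (-31)·u^2 + o(u^2), and the limit is (-31)/(1) = -31.

-31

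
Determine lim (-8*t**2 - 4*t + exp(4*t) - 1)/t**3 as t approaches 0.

32/3

Direct substitution gives 0/0.
Apply L'Hôpital: lim (-16*t + 4*e^(4*t) - 4)/(3*t^2), still 0/0.
Apply L'Hôpital: lim (16*e^(4*t) - 16)/(6*t), still 0/0.
After 3 applications of L'Hôpital's rule the quotient is (64*e^(4*t))/(6); substituting t = 0 gives 32/3.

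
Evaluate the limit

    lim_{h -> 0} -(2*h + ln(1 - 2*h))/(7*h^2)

Direct substitution gives 0/0.
Apply L'Hôpital: lim (2 - 2/(1 - 2*h))/(-14*h), still 0/0.
After 2 applications of L'Hôpital's rule the quotient is (-4/(1 - 2*h)^2)/(-14); substituting h = 0 gives 2/7.

2/7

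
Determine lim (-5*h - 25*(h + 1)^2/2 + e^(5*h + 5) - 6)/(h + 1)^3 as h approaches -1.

125/6

Direct substitution gives 0/0.
Apply L'Hôpital: lim (-25*h + 5*e^(5*h + 5) - 30)/(3*(h + 1)^2), still 0/0.
Apply L'Hôpital: lim (25*e^(5*h + 5) - 25)/(6*h + 6), still 0/0.
After 3 applications of L'Hôpital's rule the quotient is (125*e^(5*h + 5))/(6); substituting h = -1 gives 125/6.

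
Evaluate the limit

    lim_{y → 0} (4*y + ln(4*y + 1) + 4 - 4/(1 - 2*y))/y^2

Substitution gives 0/0; apply L'Hôpital's rule 2 times.
After differentiating numerator and denominator 2 times the quotient is (-16/(4*y + 1)^2 + 32/(2*y - 1)^3)/(2); at y = 0 this is -24.

-24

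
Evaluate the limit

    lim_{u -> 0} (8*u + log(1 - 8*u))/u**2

Direct substitution gives 0/0.
Apply L'Hôpital: lim (8 - 8/(1 - 8*u))/(2*u), still 0/0.
After 2 applications of L'Hôpital's rule the quotient is (-64/(1 - 8*u)^2)/(2); substituting u = 0 gives -32.

-32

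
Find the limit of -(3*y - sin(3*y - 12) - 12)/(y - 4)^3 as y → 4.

Direct substitution gives 0/0.
Apply L'Hôpital: lim (3 - 3*cos(3*y - 12))/(-3*(y - 4)^2), still 0/0.
Apply L'Hôpital: lim (9*sin(3*y - 12))/(24 - 6*y), still 0/0.
After 3 applications of L'Hôpital's rule the quotient is (27*cos(3*y - 12))/(-6); substituting y = 4 gives -9/2.

-9/2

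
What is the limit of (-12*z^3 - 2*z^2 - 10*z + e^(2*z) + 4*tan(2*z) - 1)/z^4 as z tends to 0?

Substitution gives 0/0 (the numerator vanishes to order 4).
Expand each term to order z^4: the coefficient of z^4 in e^(2z) is 2/3 and in 4·tan(2z) is 0.
Lower-order terms cancel with the polynomial part, so the numerator is (2/3)·z^4 + o(z^4), and the limit is (2/3)/(1) = 2/3.

2/3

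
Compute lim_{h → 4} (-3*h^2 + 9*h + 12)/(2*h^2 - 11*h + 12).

At h = 4 both the top and bottom vanish — a removable singularity. Factoring out (h - 4) from each leaves (-3*h - 3)/(2*h - 3), which at h = 4 equals -3.

-3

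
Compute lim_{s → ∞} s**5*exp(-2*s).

0

Write as s^5/e^{2s}, an ∞/∞ form.
Exponential growth dominates any polynomial, so repeated L'Hôpital (or the standard result) gives 0.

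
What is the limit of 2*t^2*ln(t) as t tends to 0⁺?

0

This is a 0·(−∞) form. Rewrite as 2·ln(t) / t^(−2) and apply L'Hôpital:
the derivative quotient is 2·(1/t) / (−2·t^(−3)) = (-2/2)·t^2 → 0.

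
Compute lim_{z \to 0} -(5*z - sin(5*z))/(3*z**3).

Direct substitution gives 0/0.
Apply L'Hôpital: lim (5 - 5*cos(5*z))/(-9*z^2), still 0/0.
Apply L'Hôpital: lim (25*sin(5*z))/(-18*z), still 0/0.
After 3 applications of L'Hôpital's rule the quotient is (125*cos(5*z))/(-18); substituting z = 0 gives -125/18.

-125/18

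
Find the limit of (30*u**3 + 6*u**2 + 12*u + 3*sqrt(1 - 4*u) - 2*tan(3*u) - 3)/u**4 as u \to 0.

-30

Substitution gives 0/0 (the numerator vanishes to order 4).
Expand each term to order u^4: the coefficient of u^4 in -2·tan(3u) is 0 and in 3·√(1 - 4u) is -30.
Lower-order terms cancel with the polynomial part, so the numerator is (-30)·u^4 + o(u^4), and the limit is (-30)/(1) = -30.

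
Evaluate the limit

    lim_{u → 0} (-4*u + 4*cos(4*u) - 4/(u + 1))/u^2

Substitution gives 0/0; apply L'Hôpital's rule 2 times.
After differentiating numerator and denominator 2 times the quotient is (-64*cos(4*u) - 8/(u + 1)^3)/(2); at u = 0 this is -36.

-36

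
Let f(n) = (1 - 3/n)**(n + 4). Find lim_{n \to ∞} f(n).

The base → 1 and the exponent → ∞: a 1^∞ form.
Take logarithms: (n + 4)·ln(1 - 3/n). Since ln(1+u) ~ u for small u, this behaves like (n)·(-3/n) → -3.
So the limit is e^(-3).

e^(-3)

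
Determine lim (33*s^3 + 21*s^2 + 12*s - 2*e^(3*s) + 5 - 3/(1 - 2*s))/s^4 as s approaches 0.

-219/4

Substitution gives 0/0 (the numerator vanishes to order 4).
Expand each term to order s^4: the coefficient of s^4 in -2·e^(3s) is -27/4 and in -3·1/(1 - 2s) is -48.
Lower-order terms cancel with the polynomial part, so the numerator is (-219/4)·s^4 + o(s^4), and the limit is (-219/4)/(1) = -219/4.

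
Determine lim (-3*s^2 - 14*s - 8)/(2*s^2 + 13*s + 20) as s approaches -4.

-10/3

At s = -4 both the top and bottom vanish — a removable singularity. Factoring out (s + 4) from each leaves (-3*s - 2)/(2*s + 5), which at s = -4 equals -10/3.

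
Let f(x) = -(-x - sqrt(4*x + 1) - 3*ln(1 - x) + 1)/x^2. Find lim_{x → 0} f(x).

-7/2

Substitution gives 0/0; apply L'Hôpital's rule 2 times.
After differentiating numerator and denominator 2 times the quotient is (4/(4*x + 1)^(3/2) + 3/(x - 1)^2)/(-2); at x = 0 this is -7/2.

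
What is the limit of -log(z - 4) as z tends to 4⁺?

∞

As z → 4⁺, z - 4 → 0⁺ and ln(z - 4) → −∞.
Multiplying by -1 gives ∞.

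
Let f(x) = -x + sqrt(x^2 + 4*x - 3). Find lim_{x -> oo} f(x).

This has the form ∞ − ∞. Multiply and divide by the conjugate √(x^2 + 4*x - 3) + x.
That gives (4x - 3) / (√(x^2 + 4*x - 3) + x).
Divide numerator and denominator by x: the limit is 4/(2·1) = 2.

2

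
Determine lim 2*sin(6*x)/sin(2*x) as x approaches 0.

6

Substitution gives 0/0.
Divide numerator and denominator by x: sin(6x)/x → 6 and sin(2x)/x → 2, so the limit is 2·6/2 = 6.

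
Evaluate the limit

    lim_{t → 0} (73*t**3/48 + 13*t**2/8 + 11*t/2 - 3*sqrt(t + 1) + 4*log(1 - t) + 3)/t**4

Substitution gives 0/0; apply L'Hôpital's rule 4 times.
After differentiating numerator and denominator 4 times the quotient is (45/(16*(t + 1)^(7/2)) - 24/(t - 1)^4)/(24); at t = 0 this is -113/128.

-113/128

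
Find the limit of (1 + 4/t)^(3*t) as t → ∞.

The base → 1 and the exponent → ∞: a 1^∞ form.
Take logarithms: (3t)·ln(1 + 4/t). Since ln(1+u) ~ u for small u, this behaves like (3t)·(4/t) → 12.
So the limit is e^(12).

e^(12)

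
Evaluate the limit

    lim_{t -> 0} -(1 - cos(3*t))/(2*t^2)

Substitution gives 0/0.
Use (1 − cos u)/u² → 1/2 with u = 3t: the limit is 3²/(2·(-2)) = -9/4.

-9/4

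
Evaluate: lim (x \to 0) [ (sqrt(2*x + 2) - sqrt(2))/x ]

√(2)/2

Substitution gives 0/0. Multiply numerator and denominator by the conjugate √(2 + 2x) + √2.
The numerator becomes (2 + 2x) − 2 = 2x, so the expression simplifies to 2/(√(2 + 2x) + √2).
Letting x → 0 gives 2/(2√2) = √(2)/2.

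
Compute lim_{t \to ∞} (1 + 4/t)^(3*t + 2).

The base → 1 and the exponent → ∞: a 1^∞ form.
Take logarithms: (3t + 2)·ln(1 + 4/t). Since ln(1+u) ~ u for small u, this behaves like (3t)·(4/t) → 12.
So the limit is e^(12).

e^(12)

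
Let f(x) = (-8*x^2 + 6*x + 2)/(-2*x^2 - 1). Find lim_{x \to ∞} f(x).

Numerator and denominator both have degree 2.
Dividing every term by x^2, all lower-order terms vanish and the limit is the ratio of leading coefficients, -8/(-2) = 4.

4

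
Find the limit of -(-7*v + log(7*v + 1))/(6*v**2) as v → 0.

Direct substitution gives 0/0.
Apply L'Hôpital: lim (-7 + 7/(7*v + 1))/(-12*v), still 0/0.
After 2 applications of L'Hôpital's rule the quotient is (-49/(7*v + 1)^2)/(-12); substituting v = 0 gives 49/12.

49/12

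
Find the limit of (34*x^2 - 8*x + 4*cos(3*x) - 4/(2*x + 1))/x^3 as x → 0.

Substitution gives 0/0 (the numerator vanishes to order 3).
Expand each term to order x^3: the coefficient of x^3 in -4·1/(1 + 2x) is 32 and in 4·cos(3x) is 0.
Lower-order terms cancel with the polynomial part, so the numerator is (32)·x^3 + o(x^3), and the limit is (32)/(1) = 32.

32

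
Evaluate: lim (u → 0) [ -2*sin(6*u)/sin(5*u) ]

Substitution gives 0/0.
Divide numerator and denominator by u: sin(6u)/u → 6 and sin(5u)/u → 5, so the limit is -2·6/5 = -12/5.

-12/5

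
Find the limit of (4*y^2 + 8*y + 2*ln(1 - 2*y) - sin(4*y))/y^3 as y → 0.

16/3

Substitution gives 0/0; apply L'Hôpital's rule 3 times.
After differentiating numerator and denominator 3 times the quotient is (64*cos(4*y) + 32/(2*y - 1)^3)/(6); at y = 0 this is 16/3.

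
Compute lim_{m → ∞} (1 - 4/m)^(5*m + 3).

e^(-20)

Let L be the limit and take ln: ln L = lim (5m + 3)·ln(1 - 4/m) = lim (5m + 3)·(-4/m + O(1/m²)) = -20.
Hence L = e^(-20).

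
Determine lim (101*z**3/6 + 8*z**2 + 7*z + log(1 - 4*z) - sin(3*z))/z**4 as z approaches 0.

-64

Substitution gives 0/0; apply L'Hôpital's rule 4 times.
After differentiating numerator and denominator 4 times the quotient is (-81*sin(3*z) - 1536/(4*z - 1)^4)/(24); at z = 0 this is -64.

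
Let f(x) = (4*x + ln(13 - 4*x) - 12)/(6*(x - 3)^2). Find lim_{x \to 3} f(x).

-4/3

Direct substitution gives 0/0.
Apply L'Hôpital: lim (4 - 4/(13 - 4*x))/(12*x - 36), still 0/0.
After 2 applications of L'Hôpital's rule the quotient is (-16/(13 - 4*x)^2)/(12); substituting x = 3 gives -4/3.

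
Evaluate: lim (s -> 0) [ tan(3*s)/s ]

Substitution gives 0/0.
Since tan(u)/u → 1 as u → 0, tan(3s)/(3s) → 1 and the limit is 3.

3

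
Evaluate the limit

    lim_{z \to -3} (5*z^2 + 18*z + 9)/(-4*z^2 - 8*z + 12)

-3/4

Since z = -3 makes numerator and denominator zero, (z + 3) divides both.
Cancelling it gives (5*z + 3)/(4 - 4*z); now plug in z = -3 to get -3/4.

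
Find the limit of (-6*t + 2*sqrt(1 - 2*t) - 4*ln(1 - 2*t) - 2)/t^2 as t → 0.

Substitution gives 0/0; apply L'Hôpital's rule 2 times.
After differentiating numerator and denominator 2 times the quotient is (16/(1 - 2*t)^2 - 2*(2*t - 1)^2/(1 - 2*t)^(7/2))/(2); at t = 0 this is 7.

7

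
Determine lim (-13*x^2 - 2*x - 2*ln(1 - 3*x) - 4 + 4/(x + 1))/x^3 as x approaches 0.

14

Substitution gives 0/0 (the numerator vanishes to order 3).
Expand each term to order x^3: the coefficient of x^3 in -2·ln(1 - 3x) is 18 and in 4·1/(1 + x) is -4.
Lower-order terms cancel with the polynomial part, so the numerator is (14)·x^3 + o(x^3), and the limit is (14)/(1) = 14.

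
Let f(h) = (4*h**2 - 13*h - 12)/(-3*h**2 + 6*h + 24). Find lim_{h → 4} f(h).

Direct substitution gives 0/0, so factor. Both numerator and denominator have (h - 4) as a factor.
After cancelling, the expression reduces to (4*h + 3)/(-3*h - 6).
Substituting h = 4 gives -19/18.

-19/18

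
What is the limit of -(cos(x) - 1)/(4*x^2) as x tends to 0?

Direct substitution gives 0/0.
Apply L'Hôpital: lim (-sin(x))/(-8*x), still 0/0.
After 2 applications of L'Hôpital's rule the quotient is (-cos(x))/(-8); substituting x = 0 gives 1/8.

1/8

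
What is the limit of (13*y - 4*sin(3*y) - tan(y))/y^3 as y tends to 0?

Substitution gives 0/0 (the numerator vanishes to order 3).
Expand each term to order y^3: the coefficient of y^3 in -4·sin(3y) is 18 and in −tan(y) is -1/3.
Lower-order terms cancel with the polynomial part, so the numerator is (53/3)·y^3 + o(y^3), and the limit is (53/3)/(1) = 53/3.

53/3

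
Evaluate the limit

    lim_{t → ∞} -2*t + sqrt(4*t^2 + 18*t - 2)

9/2

An ∞ − ∞ form. Rationalising with the conjugate, the difference becomes (18t - 2) / (√(4*t^2 + 18*t - 2) + 2t).
For large t the denominator behaves like 2·2t, so the quotient tends to 18/4 = 9/2.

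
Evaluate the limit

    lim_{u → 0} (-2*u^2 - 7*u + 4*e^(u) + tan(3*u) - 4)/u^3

29/3

Substitution gives 0/0 (the numerator vanishes to order 3).
Expand each term to order u^3: the coefficient of u^3 in tan(3u) is 9 and in 4·e^(u) is 2/3.
Lower-order terms cancel with the polynomial part, so the numerator is (29/3)·u^3 + o(u^3), and the limit is (29/3)/(1) = 29/3.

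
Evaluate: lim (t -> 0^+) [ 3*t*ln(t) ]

This is a 0·(−∞) form. Rewrite as 3·ln(t) / t^(−1) and apply L'Hôpital:
the derivative quotient is 3·(1/t) / (−1·t^(−2)) = (-3/1)·t^1 → 0.

0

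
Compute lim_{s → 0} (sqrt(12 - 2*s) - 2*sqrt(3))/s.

Substitution gives 0/0. Multiply numerator and denominator by the conjugate √(12 - 2s) + √12.
The numerator becomes (12 - 2s) − 12 = -2s, so the expression simplifies to -2/(√(12 - 2s) + √12).
Letting s → 0 gives -2/(2√12) = -√(3)/6.

-√(3)/6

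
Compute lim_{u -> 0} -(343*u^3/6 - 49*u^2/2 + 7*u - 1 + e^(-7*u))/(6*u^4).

-2401/144

Direct substitution gives 0/0.
Apply L'Hôpital: lim (343*u^2/2 - 49*u + 7 - 7*e^(-7*u))/(-24*u^3), still 0/0.
Apply L'Hôpital: lim (343*u - 49 + 49*e^(-7*u))/(-72*u^2), still 0/0.
Apply L'Hôpital: lim (343 - 343*e^(-7*u))/(-144*u), still 0/0.
After 4 applications of L'Hôpital's rule the quotient is (2401*e^(-7*u))/(-144); substituting u = 0 gives -2401/144.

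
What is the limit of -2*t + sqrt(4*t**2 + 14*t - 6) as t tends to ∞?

This has the form ∞ − ∞. Multiply and divide by the conjugate √(4*t^2 + 14*t - 6) + 2t.
That gives (14t - 6) / (√(4*t^2 + 14*t - 6) + 2t).
Divide numerator and denominator by t: the limit is 14/(2·2) = 7/2.

7/2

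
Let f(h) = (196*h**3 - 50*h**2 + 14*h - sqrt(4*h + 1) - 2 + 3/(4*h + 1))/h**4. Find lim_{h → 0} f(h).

Substitution gives 0/0 (the numerator vanishes to order 4).
Expand each term to order h^4: the coefficient of h^4 in −√(1 + 4h) is 10 and in 3·1/(1 + 4h) is 768.
Lower-order terms cancel with the polynomial part, so the numerator is (778)·h^4 + o(h^4), and the limit is (778)/(1) = 778.

778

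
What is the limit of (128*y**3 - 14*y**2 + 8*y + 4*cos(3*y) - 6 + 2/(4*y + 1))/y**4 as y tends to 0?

Substitution gives 0/0; apply L'Hôpital's rule 4 times.
After differentiating numerator and denominator 4 times the quotient is (324*cos(3*y) + 12288/(4*y + 1)^5)/(24); at y = 0 this is 1051/2.

1051/2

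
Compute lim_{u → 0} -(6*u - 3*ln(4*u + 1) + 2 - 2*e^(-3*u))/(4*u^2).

-15/4

Substitution gives 0/0 (the numerator vanishes to order 2).
Expand each term to order u^2: the coefficient of u^2 in -2·e^(-3u) is -9 and in -3·ln(1 + 4u) is 24.
Lower-order terms cancel with the polynomial part, so the numerator is (15)·u^2 + o(u^2), and the limit is (15)/(-4) = -15/4.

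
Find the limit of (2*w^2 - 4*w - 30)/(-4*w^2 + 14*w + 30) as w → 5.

At w = 5 both the top and bottom vanish — a removable singularity. Factoring out (w - 5) from each leaves (2*w + 6)/(-4*w - 6), which at w = 5 equals -8/13.

-8/13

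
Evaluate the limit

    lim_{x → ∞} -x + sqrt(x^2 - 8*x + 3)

An ∞ − ∞ form. Rationalising with the conjugate, the difference becomes (-8x + 3) / (√(x^2 - 8*x + 3) + x).
For large x the denominator behaves like 2·x, so the quotient tends to -8/2 = -4.

-4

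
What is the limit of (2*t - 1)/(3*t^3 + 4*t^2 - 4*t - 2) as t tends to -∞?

0

The denominator has degree 3 and the numerator degree 1. Dividing numerator and denominator by t^3 sends every term to 0 except the leading denominator term, so the limit is 0.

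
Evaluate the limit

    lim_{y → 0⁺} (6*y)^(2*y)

Base → 0⁺ and exponent → 0⁺: a 0^0 form.
Take logs: 2y·ln(6y). This is 0·(−∞); rewriting as ln(6y)/(1/(2y)) and applying L'Hôpital gives 0.
Hence the limit is e^0 = 1.

1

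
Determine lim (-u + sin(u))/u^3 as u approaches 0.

-1/6

Direct substitution gives 0/0.
Apply L'Hôpital: lim (cos(u) - 1)/(3*u^2), still 0/0.
Apply L'Hôpital: lim (-sin(u))/(6*u), still 0/0.
After 3 applications of L'Hôpital's rule the quotient is (-cos(u))/(6); substituting u = 0 gives -1/6.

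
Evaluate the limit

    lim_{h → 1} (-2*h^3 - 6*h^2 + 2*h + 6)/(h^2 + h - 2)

-16/3

Direct substitution gives 0/0, so factor. Both numerator and denominator have (h - 1) as a factor.
After cancelling, the expression reduces to (-2*h^2 - 8*h - 6)/(h + 2).
Substituting h = 1 gives -16/3.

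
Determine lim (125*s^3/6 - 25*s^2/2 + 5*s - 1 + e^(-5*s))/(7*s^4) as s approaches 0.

Direct substitution gives 0/0.
Apply L'Hôpital: lim (125*s^2/2 - 25*s + 5 - 5*e^(-5*s))/(28*s^3), still 0/0.
Apply L'Hôpital: lim (125*s - 25 + 25*e^(-5*s))/(84*s^2), still 0/0.
Apply L'Hôpital: lim (125 - 125*e^(-5*s))/(168*s), still 0/0.
After 4 applications of L'Hôpital's rule the quotient is (625*e^(-5*s))/(168); substituting s = 0 gives 625/168.

625/168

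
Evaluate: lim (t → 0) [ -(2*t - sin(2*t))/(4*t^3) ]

-1/3

Direct substitution gives 0/0.
Apply L'Hôpital: lim (2 - 2*cos(2*t))/(-12*t^2), still 0/0.
Apply L'Hôpital: lim (4*sin(2*t))/(-24*t), still 0/0.
After 3 applications of L'Hôpital's rule the quotient is (8*cos(2*t))/(-24); substituting t = 0 gives -1/3.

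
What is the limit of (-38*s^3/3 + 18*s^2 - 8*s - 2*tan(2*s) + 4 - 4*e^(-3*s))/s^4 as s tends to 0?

-27/2

Substitution gives 0/0; apply L'Hôpital's rule 4 times.
After differentiating numerator and denominator 4 times the quotient is (-256*tan(2*s)^3/cos(2*s)^2 - 512*tan(2*s)/cos(2*s)^4 - 324*e^(-3*s))/(24); at s = 0 this is -27/2.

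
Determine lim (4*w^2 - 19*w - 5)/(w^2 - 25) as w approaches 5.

Direct substitution gives 0/0, so factor. Both numerator and denominator have (w - 5) as a factor.
After cancelling, the expression reduces to (4*w + 1)/(w + 5).
Substituting w = 5 gives 21/10.

21/10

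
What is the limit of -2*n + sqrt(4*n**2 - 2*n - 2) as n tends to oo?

An ∞ − ∞ form. Rationalising with the conjugate, the difference becomes (-2n - 2) / (√(4*n^2 - 2*n - 2) + 2n).
For large n the denominator behaves like 2·2n, so the quotient tends to -2/4 = -1/2.

-1/2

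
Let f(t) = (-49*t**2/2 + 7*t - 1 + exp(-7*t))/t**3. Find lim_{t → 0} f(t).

Direct substitution gives 0/0.
Apply L'Hôpital: lim (-49*t + 7 - 7*e^(-7*t))/(3*t^2), still 0/0.
Apply L'Hôpital: lim (-49 + 49*e^(-7*t))/(6*t), still 0/0.
After 3 applications of L'Hôpital's rule the quotient is (-343*e^(-7*t))/(6); substituting t = 0 gives -343/6.

-343/6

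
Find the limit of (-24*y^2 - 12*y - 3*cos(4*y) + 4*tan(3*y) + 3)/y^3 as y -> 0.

Substitution gives 0/0 (the numerator vanishes to order 3).
Expand each term to order y^3: the coefficient of y^3 in 4·tan(3y) is 36 and in -3·cos(4y) is 0.
Lower-order terms cancel with the polynomial part, so the numerator is (36)·y^3 + o(y^3), and the limit is (36)/(1) = 36.

36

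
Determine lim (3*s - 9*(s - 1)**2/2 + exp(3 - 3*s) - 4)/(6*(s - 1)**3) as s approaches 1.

Direct substitution gives 0/0.
Apply L'Hôpital: lim (-9*s - 3*e^(3 - 3*s) + 12)/(18*(s - 1)^2), still 0/0.
Apply L'Hôpital: lim (9*e^(3 - 3*s) - 9)/(36*s - 36), still 0/0.
After 3 applications of L'Hôpital's rule the quotient is (-27*e^(3 - 3*s))/(36); substituting s = 1 gives -3/4.

-3/4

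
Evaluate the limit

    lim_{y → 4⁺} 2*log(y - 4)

-∞

As y → 4⁺, y - 4 → 0⁺ and ln(y - 4) → −∞.
Multiplying by 2 gives -∞.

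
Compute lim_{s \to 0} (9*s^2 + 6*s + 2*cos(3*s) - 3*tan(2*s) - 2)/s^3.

-8

Substitution gives 0/0 (the numerator vanishes to order 3).
Expand each term to order s^3: the coefficient of s^3 in -3·tan(2s) is -8 and in 2·cos(3s) is 0.
Lower-order terms cancel with the polynomial part, so the numerator is (-8)·s^3 + o(s^3), and the limit is (-8)/(1) = -8.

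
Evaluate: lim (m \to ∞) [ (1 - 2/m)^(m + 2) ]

The base → 1 and the exponent → ∞: a 1^∞ form.
Take logarithms: (m + 2)·ln(1 - 2/m). Since ln(1+u) ~ u for small u, this behaves like (m)·(-2/m) → -2.
So the limit is e^(-2).

e^(-2)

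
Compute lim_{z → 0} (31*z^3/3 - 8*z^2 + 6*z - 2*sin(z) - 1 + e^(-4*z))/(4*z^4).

8/3

Substitution gives 0/0 (the numerator vanishes to order 4).
Expand each term to order z^4: the coefficient of z^4 in -2·sin(z) is 0 and in e^(-4z) is 32/3.
Lower-order terms cancel with the polynomial part, so the numerator is (32/3)·z^4 + o(z^4), and the limit is (32/3)/(4) = 8/3.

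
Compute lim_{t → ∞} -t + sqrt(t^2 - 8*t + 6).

An ∞ − ∞ form. Rationalising with the conjugate, the difference becomes (-8t + 6) / (√(t^2 - 8*t + 6) + t).
For large t the denominator behaves like 2·t, so the quotient tends to -8/2 = -4.

-4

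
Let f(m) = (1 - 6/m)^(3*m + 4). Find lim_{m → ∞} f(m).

Let L be the limit and take ln: ln L = lim (3m + 4)·ln(1 - 6/m) = lim (3m + 4)·(-6/m + O(1/m²)) = -18.
Hence L = e^(-18).

e^(-18)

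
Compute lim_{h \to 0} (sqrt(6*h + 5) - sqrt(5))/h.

3*√(5)/5

Substitution gives 0/0. Multiply numerator and denominator by the conjugate √(5 + 6h) + √5.
The numerator becomes (5 + 6h) − 5 = 6h, so the expression simplifies to 6/(√(5 + 6h) + √5).
Letting h → 0 gives 6/(2√5) = 3*√(5)/5.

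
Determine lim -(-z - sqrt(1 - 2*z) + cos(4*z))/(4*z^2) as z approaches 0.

Substitution gives 0/0 (the numerator vanishes to order 2).
Expand each term to order z^2: the coefficient of z^2 in −√(1 - 2z) is 1/2 and in cos(4z) is -8.
Lower-order terms cancel with the polynomial part, so the numerator is (-15/2)·z^2 + o(z^2), and the limit is (-15/2)/(-4) = 15/8.

15/8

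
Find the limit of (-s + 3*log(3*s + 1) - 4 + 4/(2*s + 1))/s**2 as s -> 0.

Substitution gives 0/0 (the numerator vanishes to order 2).
Expand each term to order s^2: the coefficient of s^2 in 3·ln(1 + 3s) is -27/2 and in 4·1/(1 + 2s) is 16.
Lower-order terms cancel with the polynomial part, so the numerator is (5/2)·s^2 + o(s^2), and the limit is (5/2)/(1) = 5/2.

5/2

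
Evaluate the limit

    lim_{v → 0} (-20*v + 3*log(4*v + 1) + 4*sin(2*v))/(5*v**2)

Substitution gives 0/0; apply L'Hôpital's rule 2 times.
After differentiating numerator and denominator 2 times the quotient is (-16*sin(2*v) - 48/(4*v + 1)^2)/(10); at v = 0 this is -24/5.

-24/5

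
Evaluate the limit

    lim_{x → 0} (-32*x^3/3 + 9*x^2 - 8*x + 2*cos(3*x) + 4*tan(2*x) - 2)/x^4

27/4

Substitution gives 0/0 (the numerator vanishes to order 4).
Expand each term to order x^4: the coefficient of x^4 in 2·cos(3x) is 27/4 and in 4·tan(2x) is 0.
Lower-order terms cancel with the polynomial part, so the numerator is (27/4)·x^4 + o(x^4), and the limit is (27/4)/(1) = 27/4.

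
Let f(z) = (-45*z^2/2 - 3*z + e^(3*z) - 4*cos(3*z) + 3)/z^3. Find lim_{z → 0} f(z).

Substitution gives 0/0; apply L'Hôpital's rule 3 times.
After differentiating numerator and denominator 3 times the quotient is (27*e^(3*z) - 108*sin(3*z))/(6); at z = 0 this is 9/2.

9/2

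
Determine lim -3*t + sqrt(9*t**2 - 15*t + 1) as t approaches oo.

-5/2

An ∞ − ∞ form. Rationalising with the conjugate, the difference becomes (-15t + 1) / (√(9*t^2 - 15*t + 1) + 3t).
For large t the denominator behaves like 2·3t, so the quotient tends to -15/6 = -5/2.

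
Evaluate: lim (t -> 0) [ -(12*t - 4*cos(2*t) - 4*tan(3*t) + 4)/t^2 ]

Substitution gives 0/0; apply L'Hôpital's rule 2 times.
After differentiating numerator and denominator 2 times the quotient is (-72*sin(3*t)/cos(3*t)^3 + 16*cos(2*t))/(-2); at t = 0 this is -8.

-8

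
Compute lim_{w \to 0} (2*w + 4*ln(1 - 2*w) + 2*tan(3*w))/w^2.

-8

Substitution gives 0/0; apply L'Hôpital's rule 2 times.
After differentiating numerator and denominator 2 times the quotient is (36*tan(3*w)/cos(3*w)^2 - 16/(2*w - 1)^2)/(2); at w = 0 this is -8.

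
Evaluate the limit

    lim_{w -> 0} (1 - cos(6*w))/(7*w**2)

18/7

Substitution gives 0/0.
Use (1 − cos u)/u² → 1/2 with u = 6w: the limit is 6²/(2·7) = 18/7.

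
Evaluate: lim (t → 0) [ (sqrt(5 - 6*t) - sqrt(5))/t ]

A 0/0 form; rationalise with √(5 - 6t) + √5. This collapses the numerator to -6t, leaving -6/(√(5 - 6t) + √5) → -6/(2√5) = -3*√(5)/5.

-3*√(5)/5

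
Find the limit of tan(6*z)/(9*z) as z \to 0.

2/3

Substitution gives 0/0.
Since tan(u)/u → 1 as u → 0, tan(6z)/(6z) → 1 and the limit is 6/9 = 2/3.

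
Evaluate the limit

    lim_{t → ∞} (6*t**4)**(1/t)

Base → ∞ and exponent → 0: an ∞^0 form.
Take logs: (1/t)·ln(6·t^4) = (ln 6 + 4·ln t)/t → 0.
So the limit is e^0 = 1.

1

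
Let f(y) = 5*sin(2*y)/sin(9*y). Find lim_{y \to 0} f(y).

Substitution gives 0/0.
Divide numerator and denominator by y: sin(2y)/y → 2 and sin(9y)/y → 9, so the limit is 5·2/9 = 10/9.

10/9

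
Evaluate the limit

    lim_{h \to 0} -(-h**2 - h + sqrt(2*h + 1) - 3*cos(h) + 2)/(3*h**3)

Substitution gives 0/0 (the numerator vanishes to order 3).
Expand each term to order h^3: the coefficient of h^3 in √(1 + 2h) is 1/2 and in -3·cos(h) is 0.
Lower-order terms cancel with the polynomial part, so the numerator is (1/2)·h^3 + o(h^3), and the limit is (1/2)/(-3) = -1/6.

-1/6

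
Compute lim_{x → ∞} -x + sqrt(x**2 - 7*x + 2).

This has the form ∞ − ∞. Multiply and divide by the conjugate √(x^2 - 7*x + 2) + x.
That gives (-7x + 2) / (√(x^2 - 7*x + 2) + x).
Divide numerator and denominator by x: the limit is -7/(2·1) = -7/2.

-7/2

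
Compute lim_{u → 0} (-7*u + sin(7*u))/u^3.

-343/6

Direct substitution gives 0/0.
Apply L'Hôpital: lim (7*cos(7*u) - 7)/(3*u^2), still 0/0.
Apply L'Hôpital: lim (-49*sin(7*u))/(6*u), still 0/0.
After 3 applications of L'Hôpital's rule the quotient is (-343*cos(7*u))/(6); substituting u = 0 gives -343/6.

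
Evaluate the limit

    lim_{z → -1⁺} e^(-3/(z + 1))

As z → -1⁺, -3/(z + 1) → −∞, so e^(-3/(z + 1)) → 0.

0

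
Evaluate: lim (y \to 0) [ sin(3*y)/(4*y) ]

3/4

Substitution gives 0/0.
Write it as (3/4)·sin(3y)/(3y); since sin(u)/u → 1, the limit is 3/4.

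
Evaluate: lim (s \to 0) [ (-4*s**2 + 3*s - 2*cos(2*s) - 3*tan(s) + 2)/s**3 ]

Substitution gives 0/0; apply L'Hôpital's rule 3 times.
After differentiating numerator and denominator 3 times the quotient is (-16*sin(2*s) - 18*tan(s)^4 - 24*tan(s)^2 - 6)/(6); at s = 0 this is -1.

-1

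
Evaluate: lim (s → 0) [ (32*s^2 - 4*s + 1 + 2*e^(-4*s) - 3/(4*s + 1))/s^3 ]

512/3

Substitution gives 0/0 (the numerator vanishes to order 3).
Expand each term to order s^3: the coefficient of s^3 in -3·1/(1 + 4s) is 192 and in 2·e^(-4s) is -64/3.
Lower-order terms cancel with the polynomial part, so the numerator is (512/3)·s^3 + o(s^3), and the limit is (512/3)/(1) = 512/3.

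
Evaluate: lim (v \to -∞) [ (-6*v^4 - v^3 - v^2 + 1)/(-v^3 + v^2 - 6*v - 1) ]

-∞

The numerator has higher degree (4 > 3); the quotient behaves like (-6/(-1))·v^1 for large |v|.
As v → −∞ this diverges to -∞.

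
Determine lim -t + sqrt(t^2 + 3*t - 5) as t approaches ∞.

This has the form ∞ − ∞. Multiply and divide by the conjugate √(t^2 + 3*t - 5) + t.
That gives (3t - 5) / (√(t^2 + 3*t - 5) + t).
Divide numerator and denominator by t: the limit is 3/(2·1) = 3/2.

3/2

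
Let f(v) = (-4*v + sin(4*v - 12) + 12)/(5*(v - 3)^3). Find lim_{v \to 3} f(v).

-32/15

Direct substitution gives 0/0.
Apply L'Hôpital: lim (4*cos(4*v - 12) - 4)/(15*(v - 3)^2), still 0/0.
Apply L'Hôpital: lim (-16*sin(4*v - 12))/(30*v - 90), still 0/0.
After 3 applications of L'Hôpital's rule the quotient is (-64*cos(4*v - 12))/(30); substituting v = 3 gives -32/15.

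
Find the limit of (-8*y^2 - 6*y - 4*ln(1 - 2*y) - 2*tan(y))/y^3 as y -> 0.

10

Substitution gives 0/0 (the numerator vanishes to order 3).
Expand each term to order y^3: the coefficient of y^3 in -2·tan(y) is -2/3 and in -4·ln(1 - 2y) is 32/3.
Lower-order terms cancel with the polynomial part, so the numerator is (10)·y^3 + o(y^3), and the limit is (10)/(1) = 10.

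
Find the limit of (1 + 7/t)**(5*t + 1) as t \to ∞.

The base → 1 and the exponent → ∞: a 1^∞ form.
Take logarithms: (5t + 1)·ln(1 + 7/t). Since ln(1+u) ~ u for small u, this behaves like (5t)·(7/t) → 35.
So the limit is e^(35).

e^(35)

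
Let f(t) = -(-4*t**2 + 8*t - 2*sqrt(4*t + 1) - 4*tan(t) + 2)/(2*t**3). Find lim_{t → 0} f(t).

14/3

Substitution gives 0/0 (the numerator vanishes to order 3).
Expand each term to order t^3: the coefficient of t^3 in -2·√(1 + 4t) is -8 and in -4·tan(t) is -4/3.
Lower-order terms cancel with the polynomial part, so the numerator is (-28/3)·t^3 + o(t^3), and the limit is (-28/3)/(-2) = 14/3.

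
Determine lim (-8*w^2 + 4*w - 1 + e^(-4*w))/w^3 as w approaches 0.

Direct substitution gives 0/0.
Apply L'Hôpital: lim (-16*w + 4 - 4*e^(-4*w))/(3*w^2), still 0/0.
Apply L'Hôpital: lim (-16 + 16*e^(-4*w))/(6*w), still 0/0.
After 3 applications of L'Hôpital's rule the quotient is (-64*e^(-4*w))/(6); substituting w = 0 gives -32/3.

-32/3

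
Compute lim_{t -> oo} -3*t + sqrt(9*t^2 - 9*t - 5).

This has the form ∞ − ∞. Multiply and divide by the conjugate √(9*t^2 - 9*t - 5) + 3t.
That gives (-9t - 5) / (√(9*t^2 - 9*t - 5) + 3t).
Divide numerator and denominator by t: the limit is -9/(2·3) = -3/2.

-3/2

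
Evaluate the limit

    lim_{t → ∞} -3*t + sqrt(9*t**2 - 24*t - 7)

-4

This has the form ∞ − ∞. Multiply and divide by the conjugate √(9*t^2 - 24*t - 7) + 3t.
That gives (-24t - 7) / (√(9*t^2 - 24*t - 7) + 3t).
Divide numerator and denominator by t: the limit is -24/(2·3) = -4.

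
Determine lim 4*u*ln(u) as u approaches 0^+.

0

This is a 0·(−∞) form. Rewrite as 4·ln(u) / u^(−1) and apply L'Hôpital:
the derivative quotient is 4·(1/u) / (−1·u^(−2)) = (-4/1)·u^1 → 0.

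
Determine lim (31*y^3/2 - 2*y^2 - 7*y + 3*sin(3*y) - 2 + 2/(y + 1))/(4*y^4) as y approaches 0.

Substitution gives 0/0 (the numerator vanishes to order 4).
Expand each term to order y^4: the coefficient of y^4 in 3·sin(3y) is 0 and in 2·1/(1 + y) is 2.
Lower-order terms cancel with the polynomial part, so the numerator is (2)·y^4 + o(y^4), and the limit is (2)/(4) = 1/2.

1/2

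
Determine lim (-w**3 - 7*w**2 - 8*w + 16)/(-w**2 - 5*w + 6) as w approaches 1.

At w = 1 both the top and bottom vanish — a removable singularity. Factoring out (w - 1) from each leaves (-w^2 - 8*w - 16)/(-w - 6), which at w = 1 equals 25/7.

25/7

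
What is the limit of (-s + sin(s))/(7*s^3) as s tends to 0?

Direct substitution gives 0/0.
Apply L'Hôpital: lim (cos(s) - 1)/(21*s^2), still 0/0.
Apply L'Hôpital: lim (-sin(s))/(42*s), still 0/0.
After 3 applications of L'Hôpital's rule the quotient is (-cos(s))/(42); substituting s = 0 gives -1/42.

-1/42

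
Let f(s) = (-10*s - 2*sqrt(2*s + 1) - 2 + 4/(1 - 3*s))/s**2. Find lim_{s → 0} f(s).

Substitution gives 0/0 (the numerator vanishes to order 2).
Expand each term to order s^2: the coefficient of s^2 in 4·1/(1 - 3s) is 36 and in -2·√(1 + 2s) is 1.
Lower-order terms cancel with the polynomial part, so the numerator is (37)·s^2 + o(s^2), and the limit is (37)/(1) = 37.

37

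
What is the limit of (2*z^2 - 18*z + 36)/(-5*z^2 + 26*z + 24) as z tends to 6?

-3/17

At z = 6 both the top and bottom vanish — a removable singularity. Factoring out (z - 6) from each leaves (2*z - 6)/(-5*z - 4), which at z = 6 equals -3/17.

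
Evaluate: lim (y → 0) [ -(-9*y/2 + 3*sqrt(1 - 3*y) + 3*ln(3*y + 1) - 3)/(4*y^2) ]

Substitution gives 0/0 (the numerator vanishes to order 2).
Expand each term to order y^2: the coefficient of y^2 in 3·ln(1 + 3y) is -27/2 and in 3·√(1 - 3y) is -27/8.
Lower-order terms cancel with the polynomial part, so the numerator is (-135/8)·y^2 + o(y^2), and the limit is (-135/8)/(-4) = 135/32.

135/32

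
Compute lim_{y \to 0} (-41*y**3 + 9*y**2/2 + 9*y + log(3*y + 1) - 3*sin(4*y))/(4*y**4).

-81/16

Substitution gives 0/0; apply L'Hôpital's rule 4 times.
After differentiating numerator and denominator 4 times the quotient is (-768*sin(4*y) - 486/(3*y + 1)^4)/(96); at y = 0 this is -81/16.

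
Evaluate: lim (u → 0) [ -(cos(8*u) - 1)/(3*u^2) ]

32/3

Direct substitution gives 0/0.
Apply L'Hôpital: lim (-8*sin(8*u))/(-6*u), still 0/0.
After 2 applications of L'Hôpital's rule the quotient is (-64*cos(8*u))/(-6); substituting u = 0 gives 32/3.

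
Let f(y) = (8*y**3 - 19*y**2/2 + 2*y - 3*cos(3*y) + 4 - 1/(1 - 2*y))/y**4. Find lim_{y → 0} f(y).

Substitution gives 0/0; apply L'Hôpital's rule 4 times.
After differentiating numerator and denominator 4 times the quotient is (-243*cos(3*y) + 384/(2*y - 1)^5)/(24); at y = 0 this is -209/8.

-209/8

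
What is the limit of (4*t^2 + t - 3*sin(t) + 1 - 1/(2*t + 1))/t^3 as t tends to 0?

Substitution gives 0/0 (the numerator vanishes to order 3).
Expand each term to order t^3: the coefficient of t^3 in −1/(1 + 2t) is 8 and in -3·sin(t) is 1/2.
Lower-order terms cancel with the polynomial part, so the numerator is (17/2)·t^3 + o(t^3), and the limit is (17/2)/(1) = 17/2.

17/2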